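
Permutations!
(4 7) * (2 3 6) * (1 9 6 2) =(1 9 6)(2 3)(4 7) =[0, 9, 3, 2, 7, 5, 1, 4, 8, 6]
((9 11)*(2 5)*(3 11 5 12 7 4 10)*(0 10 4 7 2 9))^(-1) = (0 11 3 10)(2 12)(5 9)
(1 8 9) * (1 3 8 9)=(1 9 3 8)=[0, 9, 2, 8, 4, 5, 6, 7, 1, 3]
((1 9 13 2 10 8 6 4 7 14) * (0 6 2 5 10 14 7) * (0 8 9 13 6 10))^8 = ((0 10 9 6 4 8 2 14 1 13 5))^8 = (0 1 8 9 5 14 4 10 13 2 6)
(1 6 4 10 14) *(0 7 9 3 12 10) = (0 7 9 3 12 10 14 1 6 4) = [7, 6, 2, 12, 0, 5, 4, 9, 8, 3, 14, 11, 10, 13, 1]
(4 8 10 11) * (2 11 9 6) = (2 11 4 8 10 9 6) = [0, 1, 11, 3, 8, 5, 2, 7, 10, 6, 9, 4]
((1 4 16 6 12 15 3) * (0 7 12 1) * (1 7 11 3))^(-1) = (0 3 11)(1 15 12 7 6 16 4)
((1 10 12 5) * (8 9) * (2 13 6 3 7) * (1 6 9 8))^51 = (1 10 12 5 6 3 7 2 13 9)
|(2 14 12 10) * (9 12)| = 5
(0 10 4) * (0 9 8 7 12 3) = (0 10 4 9 8 7 12 3) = [10, 1, 2, 0, 9, 5, 6, 12, 7, 8, 4, 11, 3]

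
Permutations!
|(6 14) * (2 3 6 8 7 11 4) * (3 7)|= 4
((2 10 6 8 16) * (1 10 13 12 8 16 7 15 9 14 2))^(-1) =(1 16 6 10)(2 14 9 15 7 8 12 13)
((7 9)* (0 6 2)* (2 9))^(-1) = (0 2 7 9 6)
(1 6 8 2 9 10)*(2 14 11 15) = [0, 6, 9, 3, 4, 5, 8, 7, 14, 10, 1, 15, 12, 13, 11, 2] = (1 6 8 14 11 15 2 9 10)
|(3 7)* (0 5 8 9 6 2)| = 6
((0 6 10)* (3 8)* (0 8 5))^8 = ((0 6 10 8 3 5))^8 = (0 10 3)(5 6 8)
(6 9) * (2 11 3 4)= (2 11 3 4)(6 9)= [0, 1, 11, 4, 2, 5, 9, 7, 8, 6, 10, 3]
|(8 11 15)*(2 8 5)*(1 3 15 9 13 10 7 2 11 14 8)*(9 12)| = 22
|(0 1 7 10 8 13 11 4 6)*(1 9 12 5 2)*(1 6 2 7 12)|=|(0 9 1 12 5 7 10 8 13 11 4 2 6)|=13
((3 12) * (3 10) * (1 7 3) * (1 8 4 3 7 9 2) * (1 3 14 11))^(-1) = ((1 9 2 3 12 10 8 4 14 11))^(-1) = (1 11 14 4 8 10 12 3 2 9)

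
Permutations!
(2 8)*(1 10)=(1 10)(2 8)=[0, 10, 8, 3, 4, 5, 6, 7, 2, 9, 1]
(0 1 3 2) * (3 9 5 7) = (0 1 9 5 7 3 2) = [1, 9, 0, 2, 4, 7, 6, 3, 8, 5]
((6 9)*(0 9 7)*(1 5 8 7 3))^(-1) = (0 7 8 5 1 3 6 9)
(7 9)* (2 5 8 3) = (2 5 8 3)(7 9) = [0, 1, 5, 2, 4, 8, 6, 9, 3, 7]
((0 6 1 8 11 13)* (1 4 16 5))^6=((0 6 4 16 5 1 8 11 13))^6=(0 8 16)(1 4 13)(5 6 11)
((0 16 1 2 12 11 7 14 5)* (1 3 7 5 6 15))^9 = (0 12 15 7)(1 14 16 11)(2 6 3 5) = ((0 16 3 7 14 6 15 1 2 12 11 5))^9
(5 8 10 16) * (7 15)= (5 8 10 16)(7 15)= [0, 1, 2, 3, 4, 8, 6, 15, 10, 9, 16, 11, 12, 13, 14, 7, 5]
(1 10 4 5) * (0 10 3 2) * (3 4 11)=(0 10 11 3 2)(1 4 5)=[10, 4, 0, 2, 5, 1, 6, 7, 8, 9, 11, 3]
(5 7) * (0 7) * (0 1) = [7, 0, 2, 3, 4, 1, 6, 5] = (0 7 5 1)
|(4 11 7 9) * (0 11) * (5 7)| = 6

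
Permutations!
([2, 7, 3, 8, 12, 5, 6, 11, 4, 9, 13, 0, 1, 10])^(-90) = [0, 1, 2, 3, 4, 5, 6, 7, 8, 9, 10, 11, 12, 13]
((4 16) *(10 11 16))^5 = (4 10 11 16)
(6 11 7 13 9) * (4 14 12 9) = (4 14 12 9 6 11 7 13) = [0, 1, 2, 3, 14, 5, 11, 13, 8, 6, 10, 7, 9, 4, 12]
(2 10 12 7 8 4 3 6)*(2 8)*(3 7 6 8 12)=[0, 1, 10, 8, 7, 5, 12, 2, 4, 9, 3, 11, 6]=(2 10 3 8 4 7)(6 12)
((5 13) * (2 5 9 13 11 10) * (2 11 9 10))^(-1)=(2 11 10 13 9 5)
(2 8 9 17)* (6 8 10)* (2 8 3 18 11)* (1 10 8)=(1 10 6 3 18 11 2 8 9 17)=[0, 10, 8, 18, 4, 5, 3, 7, 9, 17, 6, 2, 12, 13, 14, 15, 16, 1, 11]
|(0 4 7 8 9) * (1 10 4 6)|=|(0 6 1 10 4 7 8 9)|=8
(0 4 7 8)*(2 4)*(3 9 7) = (0 2 4 3 9 7 8) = [2, 1, 4, 9, 3, 5, 6, 8, 0, 7]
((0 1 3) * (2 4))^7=(0 1 3)(2 4)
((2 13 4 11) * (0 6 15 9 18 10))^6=((0 6 15 9 18 10)(2 13 4 11))^6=(18)(2 4)(11 13)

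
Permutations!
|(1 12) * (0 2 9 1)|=|(0 2 9 1 12)|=5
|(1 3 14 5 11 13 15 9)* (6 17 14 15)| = 12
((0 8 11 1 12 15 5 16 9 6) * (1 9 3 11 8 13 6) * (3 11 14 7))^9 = (1 15 16 9 12 5 11)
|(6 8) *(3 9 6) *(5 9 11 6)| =4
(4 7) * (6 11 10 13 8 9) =[0, 1, 2, 3, 7, 5, 11, 4, 9, 6, 13, 10, 12, 8] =(4 7)(6 11 10 13 8 9)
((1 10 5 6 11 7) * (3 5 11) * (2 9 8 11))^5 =((1 10 2 9 8 11 7)(3 5 6))^5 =(1 11 9 10 7 8 2)(3 6 5)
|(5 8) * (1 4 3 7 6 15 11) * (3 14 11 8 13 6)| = |(1 4 14 11)(3 7)(5 13 6 15 8)| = 20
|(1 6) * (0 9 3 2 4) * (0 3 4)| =|(0 9 4 3 2)(1 6)| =10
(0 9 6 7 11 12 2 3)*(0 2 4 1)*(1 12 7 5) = (0 9 6 5 1)(2 3)(4 12)(7 11) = [9, 0, 3, 2, 12, 1, 5, 11, 8, 6, 10, 7, 4]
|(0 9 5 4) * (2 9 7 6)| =|(0 7 6 2 9 5 4)| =7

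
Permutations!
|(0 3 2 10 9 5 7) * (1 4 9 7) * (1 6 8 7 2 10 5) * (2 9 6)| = |(0 3 10 9 1 4 6 8 7)(2 5)| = 18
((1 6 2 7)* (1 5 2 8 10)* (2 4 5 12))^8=(2 12 7)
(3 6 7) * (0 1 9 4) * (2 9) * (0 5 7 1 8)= (0 8)(1 2 9 4 5 7 3 6)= [8, 2, 9, 6, 5, 7, 1, 3, 0, 4]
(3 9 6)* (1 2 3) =(1 2 3 9 6) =[0, 2, 3, 9, 4, 5, 1, 7, 8, 6]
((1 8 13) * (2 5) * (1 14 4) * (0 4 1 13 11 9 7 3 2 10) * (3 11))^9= (0 10 5 2 3 8 1 14 13 4)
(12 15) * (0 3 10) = (0 3 10)(12 15) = [3, 1, 2, 10, 4, 5, 6, 7, 8, 9, 0, 11, 15, 13, 14, 12]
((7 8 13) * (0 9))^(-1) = ((0 9)(7 8 13))^(-1) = (0 9)(7 13 8)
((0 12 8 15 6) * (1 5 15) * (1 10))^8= (15)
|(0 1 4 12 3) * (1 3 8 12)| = |(0 3)(1 4)(8 12)| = 2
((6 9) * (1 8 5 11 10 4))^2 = ((1 8 5 11 10 4)(6 9))^2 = (1 5 10)(4 8 11)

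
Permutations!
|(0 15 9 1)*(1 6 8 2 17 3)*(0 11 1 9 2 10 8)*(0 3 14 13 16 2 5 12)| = 60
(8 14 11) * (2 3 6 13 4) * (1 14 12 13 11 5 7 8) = [0, 14, 3, 6, 2, 7, 11, 8, 12, 9, 10, 1, 13, 4, 5] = (1 14 5 7 8 12 13 4 2 3 6 11)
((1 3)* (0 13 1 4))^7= ((0 13 1 3 4))^7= (0 1 4 13 3)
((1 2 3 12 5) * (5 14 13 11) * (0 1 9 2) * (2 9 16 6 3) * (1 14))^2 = ((0 14 13 11 5 16 6 3 12 1))^2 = (0 13 5 6 12)(1 14 11 16 3)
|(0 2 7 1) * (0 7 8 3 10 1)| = 7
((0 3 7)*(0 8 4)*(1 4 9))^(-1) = (0 4 1 9 8 7 3)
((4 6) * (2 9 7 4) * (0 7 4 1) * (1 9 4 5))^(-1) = (0 1 5 9 7)(2 6 4)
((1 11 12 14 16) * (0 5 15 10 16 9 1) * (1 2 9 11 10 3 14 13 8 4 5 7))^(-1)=(0 16 10 1 7)(2 9)(3 15 5 4 8 13 12 11 14)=((0 7 1 10 16)(2 9)(3 14 11 12 13 8 4 5 15))^(-1)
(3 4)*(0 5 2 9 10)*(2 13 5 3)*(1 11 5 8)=[3, 11, 9, 4, 2, 13, 6, 7, 1, 10, 0, 5, 12, 8]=(0 3 4 2 9 10)(1 11 5 13 8)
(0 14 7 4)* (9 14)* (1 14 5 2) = (0 9 5 2 1 14 7 4) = [9, 14, 1, 3, 0, 2, 6, 4, 8, 5, 10, 11, 12, 13, 7]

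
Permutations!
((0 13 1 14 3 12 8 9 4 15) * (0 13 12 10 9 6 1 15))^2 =((0 12 8 6 1 14 3 10 9 4)(13 15))^2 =(15)(0 8 1 3 9)(4 12 6 14 10)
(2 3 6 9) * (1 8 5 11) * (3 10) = [0, 8, 10, 6, 4, 11, 9, 7, 5, 2, 3, 1] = (1 8 5 11)(2 10 3 6 9)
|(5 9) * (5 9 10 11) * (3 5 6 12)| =6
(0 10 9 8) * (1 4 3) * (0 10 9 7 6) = [9, 4, 2, 1, 3, 5, 0, 6, 10, 8, 7] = (0 9 8 10 7 6)(1 4 3)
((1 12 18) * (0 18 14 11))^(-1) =((0 18 1 12 14 11))^(-1) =(0 11 14 12 1 18)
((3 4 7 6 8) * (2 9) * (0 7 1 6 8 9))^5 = ((0 7 8 3 4 1 6 9 2))^5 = (0 1 7 6 8 9 3 2 4)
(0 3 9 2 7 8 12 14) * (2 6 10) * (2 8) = [3, 1, 7, 9, 4, 5, 10, 2, 12, 6, 8, 11, 14, 13, 0] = (0 3 9 6 10 8 12 14)(2 7)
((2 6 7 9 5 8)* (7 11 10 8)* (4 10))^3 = (2 4)(6 10)(8 11)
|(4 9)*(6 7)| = |(4 9)(6 7)| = 2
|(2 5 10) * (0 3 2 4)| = 6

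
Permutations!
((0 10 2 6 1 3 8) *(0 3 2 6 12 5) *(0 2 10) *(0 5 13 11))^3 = ((0 5 2 12 13 11)(1 10 6)(3 8))^3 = (0 12)(2 11)(3 8)(5 13)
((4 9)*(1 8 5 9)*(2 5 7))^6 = ((1 8 7 2 5 9 4))^6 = (1 4 9 5 2 7 8)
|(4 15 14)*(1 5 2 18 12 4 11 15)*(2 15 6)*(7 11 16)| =|(1 5 15 14 16 7 11 6 2 18 12 4)| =12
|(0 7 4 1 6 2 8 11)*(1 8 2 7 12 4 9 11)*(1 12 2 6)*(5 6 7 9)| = 21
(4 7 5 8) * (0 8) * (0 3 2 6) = (0 8 4 7 5 3 2 6) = [8, 1, 6, 2, 7, 3, 0, 5, 4]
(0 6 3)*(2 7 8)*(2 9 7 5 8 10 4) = (0 6 3)(2 5 8 9 7 10 4) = [6, 1, 5, 0, 2, 8, 3, 10, 9, 7, 4]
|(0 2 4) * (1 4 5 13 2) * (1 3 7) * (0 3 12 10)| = |(0 12 10)(1 4 3 7)(2 5 13)| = 12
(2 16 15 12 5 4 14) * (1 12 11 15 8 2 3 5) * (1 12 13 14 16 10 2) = (1 13 14 3 5 4 16 8)(2 10)(11 15) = [0, 13, 10, 5, 16, 4, 6, 7, 1, 9, 2, 15, 12, 14, 3, 11, 8]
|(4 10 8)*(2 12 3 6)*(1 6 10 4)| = |(1 6 2 12 3 10 8)| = 7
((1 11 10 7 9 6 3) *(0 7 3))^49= (0 7 9 6)(1 11 10 3)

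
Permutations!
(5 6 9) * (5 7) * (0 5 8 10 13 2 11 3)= (0 5 6 9 7 8 10 13 2 11 3)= [5, 1, 11, 0, 4, 6, 9, 8, 10, 7, 13, 3, 12, 2]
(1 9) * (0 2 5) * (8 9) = (0 2 5)(1 8 9) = [2, 8, 5, 3, 4, 0, 6, 7, 9, 1]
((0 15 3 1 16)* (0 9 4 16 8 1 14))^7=(0 14 3 15)(1 8)(4 16 9)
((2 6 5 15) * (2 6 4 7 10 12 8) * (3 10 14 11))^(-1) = (2 8 12 10 3 11 14 7 4)(5 6 15)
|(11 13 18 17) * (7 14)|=4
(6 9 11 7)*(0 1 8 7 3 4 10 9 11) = [1, 8, 2, 4, 10, 5, 11, 6, 7, 0, 9, 3] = (0 1 8 7 6 11 3 4 10 9)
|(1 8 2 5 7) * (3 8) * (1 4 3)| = 6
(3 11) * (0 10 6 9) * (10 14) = (0 14 10 6 9)(3 11) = [14, 1, 2, 11, 4, 5, 9, 7, 8, 0, 6, 3, 12, 13, 10]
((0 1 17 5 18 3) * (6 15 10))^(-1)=((0 1 17 5 18 3)(6 15 10))^(-1)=(0 3 18 5 17 1)(6 10 15)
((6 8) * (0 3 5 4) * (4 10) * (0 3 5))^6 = (0 5 10 4 3)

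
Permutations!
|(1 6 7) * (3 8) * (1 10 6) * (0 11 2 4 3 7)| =9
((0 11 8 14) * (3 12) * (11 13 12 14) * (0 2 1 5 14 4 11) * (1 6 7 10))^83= (0 8 11 4 3 12 13)(1 10 7 6 2 14 5)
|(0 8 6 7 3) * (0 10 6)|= 4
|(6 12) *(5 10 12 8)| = 5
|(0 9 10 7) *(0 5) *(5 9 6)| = 3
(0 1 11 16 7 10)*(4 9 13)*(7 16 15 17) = (0 1 11 15 17 7 10)(4 9 13) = [1, 11, 2, 3, 9, 5, 6, 10, 8, 13, 0, 15, 12, 4, 14, 17, 16, 7]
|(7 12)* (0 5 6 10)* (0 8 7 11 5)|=7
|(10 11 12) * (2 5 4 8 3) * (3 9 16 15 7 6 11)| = 13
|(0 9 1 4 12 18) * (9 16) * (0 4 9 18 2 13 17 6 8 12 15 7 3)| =|(0 16 18 4 15 7 3)(1 9)(2 13 17 6 8 12)| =42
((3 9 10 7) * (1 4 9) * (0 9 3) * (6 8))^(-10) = ((0 9 10 7)(1 4 3)(6 8))^(-10) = (0 10)(1 3 4)(7 9)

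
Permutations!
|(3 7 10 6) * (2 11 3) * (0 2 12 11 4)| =6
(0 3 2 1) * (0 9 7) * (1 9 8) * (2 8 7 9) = (9)(0 3 8 1 7) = [3, 7, 2, 8, 4, 5, 6, 0, 1, 9]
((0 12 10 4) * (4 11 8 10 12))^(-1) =((12)(0 4)(8 10 11))^(-1) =(12)(0 4)(8 11 10)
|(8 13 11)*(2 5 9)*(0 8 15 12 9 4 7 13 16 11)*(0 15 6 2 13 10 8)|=|(2 5 4 7 10 8 16 11 6)(9 13 15 12)|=36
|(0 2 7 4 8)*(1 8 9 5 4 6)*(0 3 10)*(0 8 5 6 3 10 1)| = 18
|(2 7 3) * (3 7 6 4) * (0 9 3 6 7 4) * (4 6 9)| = |(0 4 9 3 2 7 6)| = 7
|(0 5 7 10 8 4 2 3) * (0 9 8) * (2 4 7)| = |(0 5 2 3 9 8 7 10)| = 8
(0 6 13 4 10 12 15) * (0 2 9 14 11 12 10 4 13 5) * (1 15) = [6, 15, 9, 3, 4, 0, 5, 7, 8, 14, 10, 12, 1, 13, 11, 2] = (0 6 5)(1 15 2 9 14 11 12)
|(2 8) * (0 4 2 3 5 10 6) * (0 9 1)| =|(0 4 2 8 3 5 10 6 9 1)| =10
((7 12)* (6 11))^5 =(6 11)(7 12)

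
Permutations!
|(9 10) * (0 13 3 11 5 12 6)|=14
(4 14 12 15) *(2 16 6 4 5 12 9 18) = [0, 1, 16, 3, 14, 12, 4, 7, 8, 18, 10, 11, 15, 13, 9, 5, 6, 17, 2] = (2 16 6 4 14 9 18)(5 12 15)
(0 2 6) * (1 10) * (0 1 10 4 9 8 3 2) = [0, 4, 6, 2, 9, 5, 1, 7, 3, 8, 10] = (10)(1 4 9 8 3 2 6)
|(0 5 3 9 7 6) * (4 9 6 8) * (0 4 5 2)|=|(0 2)(3 6 4 9 7 8 5)|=14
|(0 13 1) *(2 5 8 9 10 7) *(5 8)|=15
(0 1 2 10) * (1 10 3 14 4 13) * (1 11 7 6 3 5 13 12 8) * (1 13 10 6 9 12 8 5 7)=(0 6 3 14 4 8 13 11 1 2 7 9 12 5 10)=[6, 2, 7, 14, 8, 10, 3, 9, 13, 12, 0, 1, 5, 11, 4]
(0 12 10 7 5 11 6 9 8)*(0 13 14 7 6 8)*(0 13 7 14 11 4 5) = (14)(0 12 10 6 9 13 11 8 7)(4 5) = [12, 1, 2, 3, 5, 4, 9, 0, 7, 13, 6, 8, 10, 11, 14]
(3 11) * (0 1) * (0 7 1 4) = (0 4)(1 7)(3 11) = [4, 7, 2, 11, 0, 5, 6, 1, 8, 9, 10, 3]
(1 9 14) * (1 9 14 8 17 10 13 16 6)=(1 14 9 8 17 10 13 16 6)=[0, 14, 2, 3, 4, 5, 1, 7, 17, 8, 13, 11, 12, 16, 9, 15, 6, 10]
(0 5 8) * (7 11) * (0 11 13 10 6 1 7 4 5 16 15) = (0 16 15)(1 7 13 10 6)(4 5 8 11) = [16, 7, 2, 3, 5, 8, 1, 13, 11, 9, 6, 4, 12, 10, 14, 0, 15]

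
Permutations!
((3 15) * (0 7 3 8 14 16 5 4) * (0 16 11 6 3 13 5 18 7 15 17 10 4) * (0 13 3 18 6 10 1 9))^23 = ((0 15 8 14 11 10 4 16 6 18 7 3 17 1 9)(5 13))^23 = (0 6 15 18 8 7 14 3 11 17 10 1 4 9 16)(5 13)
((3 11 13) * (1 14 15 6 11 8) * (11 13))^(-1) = (1 8 3 13 6 15 14)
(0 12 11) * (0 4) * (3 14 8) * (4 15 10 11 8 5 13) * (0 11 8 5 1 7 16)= (0 12 5 13 4 11 15 10 8 3 14 1 7 16)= [12, 7, 2, 14, 11, 13, 6, 16, 3, 9, 8, 15, 5, 4, 1, 10, 0]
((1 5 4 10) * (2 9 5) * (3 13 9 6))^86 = (1 9 2 5 6 4 3 10 13)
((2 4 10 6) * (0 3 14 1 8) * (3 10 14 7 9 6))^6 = ((0 10 3 7 9 6 2 4 14 1 8))^6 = (0 2 10 4 3 14 7 1 9 8 6)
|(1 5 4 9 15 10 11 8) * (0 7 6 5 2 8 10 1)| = |(0 7 6 5 4 9 15 1 2 8)(10 11)| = 10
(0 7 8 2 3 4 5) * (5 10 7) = (0 5)(2 3 4 10 7 8) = [5, 1, 3, 4, 10, 0, 6, 8, 2, 9, 7]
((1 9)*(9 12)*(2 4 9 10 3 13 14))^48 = (1 3 2)(4 12 13)(9 10 14)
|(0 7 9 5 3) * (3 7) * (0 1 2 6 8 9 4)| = |(0 3 1 2 6 8 9 5 7 4)| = 10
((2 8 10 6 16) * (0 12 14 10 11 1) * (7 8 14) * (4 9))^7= (0 12 7 8 11 1)(2 10 16 14 6)(4 9)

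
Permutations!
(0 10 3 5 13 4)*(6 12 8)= (0 10 3 5 13 4)(6 12 8)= [10, 1, 2, 5, 0, 13, 12, 7, 6, 9, 3, 11, 8, 4]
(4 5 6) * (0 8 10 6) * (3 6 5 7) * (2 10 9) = (0 8 9 2 10 5)(3 6 4 7) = [8, 1, 10, 6, 7, 0, 4, 3, 9, 2, 5]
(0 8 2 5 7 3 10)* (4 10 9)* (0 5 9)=[8, 1, 9, 0, 10, 7, 6, 3, 2, 4, 5]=(0 8 2 9 4 10 5 7 3)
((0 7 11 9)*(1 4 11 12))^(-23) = ((0 7 12 1 4 11 9))^(-23) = (0 11 1 7 9 4 12)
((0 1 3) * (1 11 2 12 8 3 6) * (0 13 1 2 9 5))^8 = (1 6 2 12 8 3 13) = ((0 11 9 5)(1 6 2 12 8 3 13))^8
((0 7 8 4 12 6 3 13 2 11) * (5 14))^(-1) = ((0 7 8 4 12 6 3 13 2 11)(5 14))^(-1) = (0 11 2 13 3 6 12 4 8 7)(5 14)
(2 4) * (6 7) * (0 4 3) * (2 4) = [2, 1, 3, 0, 4, 5, 7, 6] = (0 2 3)(6 7)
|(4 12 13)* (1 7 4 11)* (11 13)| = 5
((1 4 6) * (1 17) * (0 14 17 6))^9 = (0 4 1 17 14)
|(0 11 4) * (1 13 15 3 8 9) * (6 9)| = |(0 11 4)(1 13 15 3 8 6 9)| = 21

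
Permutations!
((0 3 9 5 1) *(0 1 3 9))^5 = ((0 9 5 3))^5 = (0 9 5 3)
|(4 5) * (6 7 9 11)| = 4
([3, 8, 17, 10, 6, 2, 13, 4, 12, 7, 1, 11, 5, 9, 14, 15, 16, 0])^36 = (17)(4 6 13 9 7)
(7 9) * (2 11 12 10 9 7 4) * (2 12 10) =(2 11 10 9 4 12) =[0, 1, 11, 3, 12, 5, 6, 7, 8, 4, 9, 10, 2]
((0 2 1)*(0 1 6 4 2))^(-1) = (2 4 6)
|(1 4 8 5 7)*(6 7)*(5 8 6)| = 4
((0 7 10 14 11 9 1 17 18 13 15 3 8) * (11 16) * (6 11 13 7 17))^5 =(0 14 8 10 3 7 15 18 13 17 16)(1 6 11 9)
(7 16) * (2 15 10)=(2 15 10)(7 16)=[0, 1, 15, 3, 4, 5, 6, 16, 8, 9, 2, 11, 12, 13, 14, 10, 7]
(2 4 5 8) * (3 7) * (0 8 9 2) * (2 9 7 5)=(9)(0 8)(2 4)(3 5 7)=[8, 1, 4, 5, 2, 7, 6, 3, 0, 9]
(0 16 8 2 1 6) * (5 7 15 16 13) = (0 13 5 7 15 16 8 2 1 6) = [13, 6, 1, 3, 4, 7, 0, 15, 2, 9, 10, 11, 12, 5, 14, 16, 8]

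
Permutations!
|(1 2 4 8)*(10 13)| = 4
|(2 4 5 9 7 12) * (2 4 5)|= 6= |(2 5 9 7 12 4)|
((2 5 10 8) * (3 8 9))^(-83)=((2 5 10 9 3 8))^(-83)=(2 5 10 9 3 8)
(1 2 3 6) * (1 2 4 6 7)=(1 4 6 2 3 7)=[0, 4, 3, 7, 6, 5, 2, 1]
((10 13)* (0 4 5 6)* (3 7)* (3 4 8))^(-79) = (0 5 7 8 6 4 3)(10 13)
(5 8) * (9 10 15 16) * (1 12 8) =(1 12 8 5)(9 10 15 16) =[0, 12, 2, 3, 4, 1, 6, 7, 5, 10, 15, 11, 8, 13, 14, 16, 9]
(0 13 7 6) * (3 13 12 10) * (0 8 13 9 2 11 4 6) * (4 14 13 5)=[12, 1, 11, 9, 6, 4, 8, 0, 5, 2, 3, 14, 10, 7, 13]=(0 12 10 3 9 2 11 14 13 7)(4 6 8 5)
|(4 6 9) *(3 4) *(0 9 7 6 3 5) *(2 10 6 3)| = |(0 9 5)(2 10 6 7 3 4)| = 6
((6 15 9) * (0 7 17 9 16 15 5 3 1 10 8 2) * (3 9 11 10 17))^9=(17)(15 16)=((0 7 3 1 17 11 10 8 2)(5 9 6)(15 16))^9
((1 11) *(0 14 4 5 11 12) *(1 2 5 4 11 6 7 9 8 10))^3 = ((0 14 11 2 5 6 7 9 8 10 1 12))^3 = (0 2 7 10)(1 14 5 9)(6 8 12 11)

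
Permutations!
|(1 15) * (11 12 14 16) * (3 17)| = 4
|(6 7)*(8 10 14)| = 6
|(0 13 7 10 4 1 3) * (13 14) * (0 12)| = 9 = |(0 14 13 7 10 4 1 3 12)|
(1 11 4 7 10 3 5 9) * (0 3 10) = [3, 11, 2, 5, 7, 9, 6, 0, 8, 1, 10, 4] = (0 3 5 9 1 11 4 7)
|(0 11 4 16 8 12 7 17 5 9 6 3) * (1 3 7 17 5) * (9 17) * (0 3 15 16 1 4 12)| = 13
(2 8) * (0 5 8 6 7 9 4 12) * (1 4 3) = (0 5 8 2 6 7 9 3 1 4 12) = [5, 4, 6, 1, 12, 8, 7, 9, 2, 3, 10, 11, 0]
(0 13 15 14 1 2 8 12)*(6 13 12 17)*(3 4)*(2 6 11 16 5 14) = (0 12)(1 6 13 15 2 8 17 11 16 5 14)(3 4) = [12, 6, 8, 4, 3, 14, 13, 7, 17, 9, 10, 16, 0, 15, 1, 2, 5, 11]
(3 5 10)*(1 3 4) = (1 3 5 10 4) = [0, 3, 2, 5, 1, 10, 6, 7, 8, 9, 4]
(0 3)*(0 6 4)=(0 3 6 4)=[3, 1, 2, 6, 0, 5, 4]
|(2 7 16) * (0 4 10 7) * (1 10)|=7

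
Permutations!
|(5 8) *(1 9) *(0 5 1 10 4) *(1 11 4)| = 15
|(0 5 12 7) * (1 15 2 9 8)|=20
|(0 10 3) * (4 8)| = 6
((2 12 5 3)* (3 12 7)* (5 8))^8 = ((2 7 3)(5 12 8))^8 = (2 3 7)(5 8 12)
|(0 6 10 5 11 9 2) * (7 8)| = |(0 6 10 5 11 9 2)(7 8)| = 14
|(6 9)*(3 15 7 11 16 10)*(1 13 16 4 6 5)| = 12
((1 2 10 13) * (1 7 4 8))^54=(1 4 13 2 8 7 10)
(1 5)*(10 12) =(1 5)(10 12) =[0, 5, 2, 3, 4, 1, 6, 7, 8, 9, 12, 11, 10]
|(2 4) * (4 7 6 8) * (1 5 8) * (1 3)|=|(1 5 8 4 2 7 6 3)|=8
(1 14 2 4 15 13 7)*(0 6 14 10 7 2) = [6, 10, 4, 3, 15, 5, 14, 1, 8, 9, 7, 11, 12, 2, 0, 13] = (0 6 14)(1 10 7)(2 4 15 13)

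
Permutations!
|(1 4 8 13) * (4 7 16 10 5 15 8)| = |(1 7 16 10 5 15 8 13)| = 8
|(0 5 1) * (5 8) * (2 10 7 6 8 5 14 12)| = 21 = |(0 5 1)(2 10 7 6 8 14 12)|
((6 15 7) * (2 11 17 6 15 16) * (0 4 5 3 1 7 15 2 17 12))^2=(0 5 1 2 12 4 3 7 11)(6 17 16)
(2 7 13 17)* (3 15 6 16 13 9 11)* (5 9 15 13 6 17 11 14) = (2 7 15 17)(3 13 11)(5 9 14)(6 16) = [0, 1, 7, 13, 4, 9, 16, 15, 8, 14, 10, 3, 12, 11, 5, 17, 6, 2]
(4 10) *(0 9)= (0 9)(4 10)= [9, 1, 2, 3, 10, 5, 6, 7, 8, 0, 4]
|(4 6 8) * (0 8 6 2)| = |(0 8 4 2)| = 4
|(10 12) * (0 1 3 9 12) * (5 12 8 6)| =|(0 1 3 9 8 6 5 12 10)| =9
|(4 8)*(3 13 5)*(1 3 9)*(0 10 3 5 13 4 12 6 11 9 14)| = 12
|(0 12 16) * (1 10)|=|(0 12 16)(1 10)|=6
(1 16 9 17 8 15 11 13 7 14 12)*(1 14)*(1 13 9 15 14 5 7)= [0, 16, 2, 3, 4, 7, 6, 13, 14, 17, 10, 9, 5, 1, 12, 11, 15, 8]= (1 16 15 11 9 17 8 14 12 5 7 13)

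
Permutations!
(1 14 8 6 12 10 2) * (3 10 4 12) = [0, 14, 1, 10, 12, 5, 3, 7, 6, 9, 2, 11, 4, 13, 8] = (1 14 8 6 3 10 2)(4 12)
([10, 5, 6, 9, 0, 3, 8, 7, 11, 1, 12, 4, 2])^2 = [12, 3, 8, 1, 10, 9, 11, 7, 4, 5, 2, 0, 6]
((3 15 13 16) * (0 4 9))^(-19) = (0 9 4)(3 15 13 16) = ((0 4 9)(3 15 13 16))^(-19)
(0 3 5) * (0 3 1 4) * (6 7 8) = [1, 4, 2, 5, 0, 3, 7, 8, 6] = (0 1 4)(3 5)(6 7 8)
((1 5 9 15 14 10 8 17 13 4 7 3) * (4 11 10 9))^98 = ((1 5 4 7 3)(8 17 13 11 10)(9 15 14))^98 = (1 7 5 3 4)(8 11 17 10 13)(9 14 15)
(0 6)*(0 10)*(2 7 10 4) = [6, 1, 7, 3, 2, 5, 4, 10, 8, 9, 0] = (0 6 4 2 7 10)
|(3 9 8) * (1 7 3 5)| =6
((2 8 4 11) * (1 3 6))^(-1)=(1 6 3)(2 11 4 8)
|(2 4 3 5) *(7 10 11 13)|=4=|(2 4 3 5)(7 10 11 13)|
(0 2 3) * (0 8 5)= [2, 1, 3, 8, 4, 0, 6, 7, 5]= (0 2 3 8 5)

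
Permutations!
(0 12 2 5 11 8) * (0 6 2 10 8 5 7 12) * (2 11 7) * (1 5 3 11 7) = (1 5)(3 11)(6 7 12 10 8) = [0, 5, 2, 11, 4, 1, 7, 12, 6, 9, 8, 3, 10]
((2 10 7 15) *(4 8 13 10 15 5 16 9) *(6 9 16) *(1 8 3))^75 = (16)(1 5)(2 15)(3 7)(4 10)(6 8)(9 13)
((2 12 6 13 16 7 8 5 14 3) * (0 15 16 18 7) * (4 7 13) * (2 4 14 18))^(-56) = (0 15 16)(2 13 18 5 8 7 4 3 14 6 12)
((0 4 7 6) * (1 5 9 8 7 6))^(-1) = (0 6 4)(1 7 8 9 5)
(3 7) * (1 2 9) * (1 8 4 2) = (2 9 8 4)(3 7) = [0, 1, 9, 7, 2, 5, 6, 3, 4, 8]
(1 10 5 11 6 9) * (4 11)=[0, 10, 2, 3, 11, 4, 9, 7, 8, 1, 5, 6]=(1 10 5 4 11 6 9)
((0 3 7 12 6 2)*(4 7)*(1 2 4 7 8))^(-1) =(0 2 1 8 4 6 12 7 3)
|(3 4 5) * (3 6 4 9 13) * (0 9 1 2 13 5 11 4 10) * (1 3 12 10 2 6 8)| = |(0 9 5 8 1 6 2 13 12 10)(4 11)| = 10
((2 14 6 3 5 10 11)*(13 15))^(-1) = ((2 14 6 3 5 10 11)(13 15))^(-1) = (2 11 10 5 3 6 14)(13 15)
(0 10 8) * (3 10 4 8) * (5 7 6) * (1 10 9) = (0 4 8)(1 10 3 9)(5 7 6) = [4, 10, 2, 9, 8, 7, 5, 6, 0, 1, 3]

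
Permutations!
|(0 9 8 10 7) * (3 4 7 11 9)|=|(0 3 4 7)(8 10 11 9)|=4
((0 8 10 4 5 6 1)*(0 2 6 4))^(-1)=((0 8 10)(1 2 6)(4 5))^(-1)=(0 10 8)(1 6 2)(4 5)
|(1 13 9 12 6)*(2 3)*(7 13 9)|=4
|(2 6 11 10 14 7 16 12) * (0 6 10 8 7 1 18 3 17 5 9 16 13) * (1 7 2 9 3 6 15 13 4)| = 30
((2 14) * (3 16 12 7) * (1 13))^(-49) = (1 13)(2 14)(3 7 12 16)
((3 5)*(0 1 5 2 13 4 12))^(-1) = (0 12 4 13 2 3 5 1)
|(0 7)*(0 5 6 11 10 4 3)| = |(0 7 5 6 11 10 4 3)| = 8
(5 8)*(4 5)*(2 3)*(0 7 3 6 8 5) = (0 7 3 2 6 8 4) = [7, 1, 6, 2, 0, 5, 8, 3, 4]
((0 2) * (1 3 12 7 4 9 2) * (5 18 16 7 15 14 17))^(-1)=(0 2 9 4 7 16 18 5 17 14 15 12 3 1)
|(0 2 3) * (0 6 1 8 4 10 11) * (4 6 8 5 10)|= 9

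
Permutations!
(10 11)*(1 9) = [0, 9, 2, 3, 4, 5, 6, 7, 8, 1, 11, 10] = (1 9)(10 11)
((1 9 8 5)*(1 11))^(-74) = (1 9 8 5 11)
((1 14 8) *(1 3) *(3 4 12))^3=((1 14 8 4 12 3))^3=(1 4)(3 8)(12 14)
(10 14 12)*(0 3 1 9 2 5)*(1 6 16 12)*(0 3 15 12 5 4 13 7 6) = (0 15 12 10 14 1 9 2 4 13 7 6 16 5 3) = [15, 9, 4, 0, 13, 3, 16, 6, 8, 2, 14, 11, 10, 7, 1, 12, 5]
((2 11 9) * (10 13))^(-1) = (2 9 11)(10 13)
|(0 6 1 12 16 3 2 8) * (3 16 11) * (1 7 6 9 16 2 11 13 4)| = 20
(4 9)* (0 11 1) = [11, 0, 2, 3, 9, 5, 6, 7, 8, 4, 10, 1] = (0 11 1)(4 9)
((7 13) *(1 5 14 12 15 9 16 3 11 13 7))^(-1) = (1 13 11 3 16 9 15 12 14 5)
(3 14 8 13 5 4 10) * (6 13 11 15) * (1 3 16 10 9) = [0, 3, 2, 14, 9, 4, 13, 7, 11, 1, 16, 15, 12, 5, 8, 6, 10] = (1 3 14 8 11 15 6 13 5 4 9)(10 16)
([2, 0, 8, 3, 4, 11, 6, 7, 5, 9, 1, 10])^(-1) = (0 1 10 11 5 8 2)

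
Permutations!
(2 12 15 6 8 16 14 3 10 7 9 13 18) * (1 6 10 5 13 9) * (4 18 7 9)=[0, 6, 12, 5, 18, 13, 8, 1, 16, 4, 9, 11, 15, 7, 3, 10, 14, 17, 2]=(1 6 8 16 14 3 5 13 7)(2 12 15 10 9 4 18)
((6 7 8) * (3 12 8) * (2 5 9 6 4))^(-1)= (2 4 8 12 3 7 6 9 5)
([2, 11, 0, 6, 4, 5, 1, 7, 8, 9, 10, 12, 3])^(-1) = (0 2)(1 6 3 12 11)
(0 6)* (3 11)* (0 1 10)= (0 6 1 10)(3 11)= [6, 10, 2, 11, 4, 5, 1, 7, 8, 9, 0, 3]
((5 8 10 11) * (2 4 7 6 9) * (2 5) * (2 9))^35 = (11)(2 6 7 4)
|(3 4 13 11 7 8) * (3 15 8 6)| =|(3 4 13 11 7 6)(8 15)| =6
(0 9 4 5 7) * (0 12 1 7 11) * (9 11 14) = (0 11)(1 7 12)(4 5 14 9) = [11, 7, 2, 3, 5, 14, 6, 12, 8, 4, 10, 0, 1, 13, 9]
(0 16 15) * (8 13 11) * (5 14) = (0 16 15)(5 14)(8 13 11) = [16, 1, 2, 3, 4, 14, 6, 7, 13, 9, 10, 8, 12, 11, 5, 0, 15]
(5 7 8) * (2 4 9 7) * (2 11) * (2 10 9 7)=(2 4 7 8 5 11 10 9)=[0, 1, 4, 3, 7, 11, 6, 8, 5, 2, 9, 10]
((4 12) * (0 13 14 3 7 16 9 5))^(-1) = (0 5 9 16 7 3 14 13)(4 12) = ((0 13 14 3 7 16 9 5)(4 12))^(-1)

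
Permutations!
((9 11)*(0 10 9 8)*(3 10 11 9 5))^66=(11)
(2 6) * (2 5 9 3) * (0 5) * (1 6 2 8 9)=(0 5 1 6)(3 8 9)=[5, 6, 2, 8, 4, 1, 0, 7, 9, 3]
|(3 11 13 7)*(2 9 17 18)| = 4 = |(2 9 17 18)(3 11 13 7)|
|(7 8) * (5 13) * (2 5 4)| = |(2 5 13 4)(7 8)| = 4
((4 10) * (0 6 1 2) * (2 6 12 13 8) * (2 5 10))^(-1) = (0 2 4 10 5 8 13 12)(1 6)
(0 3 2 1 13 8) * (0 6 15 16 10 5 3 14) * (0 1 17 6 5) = (0 14 1 13 8 5 3 2 17 6 15 16 10) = [14, 13, 17, 2, 4, 3, 15, 7, 5, 9, 0, 11, 12, 8, 1, 16, 10, 6]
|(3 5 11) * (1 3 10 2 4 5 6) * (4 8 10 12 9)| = |(1 3 6)(2 8 10)(4 5 11 12 9)| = 15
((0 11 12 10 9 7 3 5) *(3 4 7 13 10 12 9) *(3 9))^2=((0 11 3 5)(4 7)(9 13 10))^2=(0 3)(5 11)(9 10 13)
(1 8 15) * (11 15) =(1 8 11 15) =[0, 8, 2, 3, 4, 5, 6, 7, 11, 9, 10, 15, 12, 13, 14, 1]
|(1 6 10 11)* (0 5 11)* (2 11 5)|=|(0 2 11 1 6 10)|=6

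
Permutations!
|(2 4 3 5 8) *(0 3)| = 6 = |(0 3 5 8 2 4)|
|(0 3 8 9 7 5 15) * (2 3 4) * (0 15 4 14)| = |(15)(0 14)(2 3 8 9 7 5 4)| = 14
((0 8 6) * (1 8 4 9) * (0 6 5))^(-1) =(0 5 8 1 9 4)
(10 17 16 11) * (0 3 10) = (0 3 10 17 16 11) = [3, 1, 2, 10, 4, 5, 6, 7, 8, 9, 17, 0, 12, 13, 14, 15, 11, 16]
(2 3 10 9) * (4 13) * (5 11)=[0, 1, 3, 10, 13, 11, 6, 7, 8, 2, 9, 5, 12, 4]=(2 3 10 9)(4 13)(5 11)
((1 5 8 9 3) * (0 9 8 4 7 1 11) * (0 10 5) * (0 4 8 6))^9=(0 9 3 11 10 5 8 6)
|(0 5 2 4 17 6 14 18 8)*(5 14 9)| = |(0 14 18 8)(2 4 17 6 9 5)| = 12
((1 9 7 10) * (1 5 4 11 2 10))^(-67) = (1 7 9)(2 4 10 11 5)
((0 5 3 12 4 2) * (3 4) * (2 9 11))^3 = (0 9)(2 4)(3 12)(5 11)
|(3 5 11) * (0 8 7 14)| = 12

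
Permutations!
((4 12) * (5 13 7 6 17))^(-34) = ((4 12)(5 13 7 6 17))^(-34) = (5 13 7 6 17)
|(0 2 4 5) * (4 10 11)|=6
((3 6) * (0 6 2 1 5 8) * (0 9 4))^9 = (9) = ((0 6 3 2 1 5 8 9 4))^9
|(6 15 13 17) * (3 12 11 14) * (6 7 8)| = 12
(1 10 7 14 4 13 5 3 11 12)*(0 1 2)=(0 1 10 7 14 4 13 5 3 11 12 2)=[1, 10, 0, 11, 13, 3, 6, 14, 8, 9, 7, 12, 2, 5, 4]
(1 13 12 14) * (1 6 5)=[0, 13, 2, 3, 4, 1, 5, 7, 8, 9, 10, 11, 14, 12, 6]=(1 13 12 14 6 5)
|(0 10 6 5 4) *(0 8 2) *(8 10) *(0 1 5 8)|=7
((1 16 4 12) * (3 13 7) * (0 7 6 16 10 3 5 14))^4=(1 6)(3 4)(10 16)(12 13)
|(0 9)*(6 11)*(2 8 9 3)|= |(0 3 2 8 9)(6 11)|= 10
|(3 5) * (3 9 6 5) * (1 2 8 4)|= 12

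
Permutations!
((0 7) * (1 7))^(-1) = ((0 1 7))^(-1) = (0 7 1)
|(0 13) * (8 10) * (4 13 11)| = 4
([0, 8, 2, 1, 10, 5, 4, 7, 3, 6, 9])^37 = (1 8 3)(4 10 9 6)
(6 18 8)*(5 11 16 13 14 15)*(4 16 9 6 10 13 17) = (4 16 17)(5 11 9 6 18 8 10 13 14 15) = [0, 1, 2, 3, 16, 11, 18, 7, 10, 6, 13, 9, 12, 14, 15, 5, 17, 4, 8]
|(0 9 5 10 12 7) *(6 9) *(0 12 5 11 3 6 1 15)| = 12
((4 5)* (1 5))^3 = (5)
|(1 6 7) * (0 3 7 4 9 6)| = 12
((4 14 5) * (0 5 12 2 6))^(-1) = (0 6 2 12 14 4 5)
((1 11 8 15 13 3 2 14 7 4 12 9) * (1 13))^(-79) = (1 11 8 15)(2 14 7 4 12 9 13 3)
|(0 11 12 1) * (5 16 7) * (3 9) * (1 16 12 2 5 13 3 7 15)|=8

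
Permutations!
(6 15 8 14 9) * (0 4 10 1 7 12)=[4, 7, 2, 3, 10, 5, 15, 12, 14, 6, 1, 11, 0, 13, 9, 8]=(0 4 10 1 7 12)(6 15 8 14 9)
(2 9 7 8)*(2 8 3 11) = (2 9 7 3 11) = [0, 1, 9, 11, 4, 5, 6, 3, 8, 7, 10, 2]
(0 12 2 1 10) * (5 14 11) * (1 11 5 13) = (0 12 2 11 13 1 10)(5 14) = [12, 10, 11, 3, 4, 14, 6, 7, 8, 9, 0, 13, 2, 1, 5]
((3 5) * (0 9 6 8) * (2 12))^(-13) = (0 8 6 9)(2 12)(3 5) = ((0 9 6 8)(2 12)(3 5))^(-13)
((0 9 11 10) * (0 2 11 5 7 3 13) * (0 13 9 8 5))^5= (13)(0 9 3 7 5 8)(2 10 11)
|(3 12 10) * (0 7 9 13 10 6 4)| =|(0 7 9 13 10 3 12 6 4)| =9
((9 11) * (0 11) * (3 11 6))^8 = ((0 6 3 11 9))^8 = (0 11 6 9 3)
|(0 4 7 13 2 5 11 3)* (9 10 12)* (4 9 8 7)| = |(0 9 10 12 8 7 13 2 5 11 3)| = 11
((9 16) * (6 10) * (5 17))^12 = (17) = ((5 17)(6 10)(9 16))^12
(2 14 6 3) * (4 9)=(2 14 6 3)(4 9)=[0, 1, 14, 2, 9, 5, 3, 7, 8, 4, 10, 11, 12, 13, 6]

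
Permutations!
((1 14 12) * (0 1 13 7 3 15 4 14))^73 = (0 1)(3 14 7 4 13 15 12)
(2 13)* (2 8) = (2 13 8) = [0, 1, 13, 3, 4, 5, 6, 7, 2, 9, 10, 11, 12, 8]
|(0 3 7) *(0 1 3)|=|(1 3 7)|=3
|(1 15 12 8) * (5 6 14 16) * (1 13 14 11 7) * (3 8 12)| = 11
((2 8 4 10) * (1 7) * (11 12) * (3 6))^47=(1 7)(2 10 4 8)(3 6)(11 12)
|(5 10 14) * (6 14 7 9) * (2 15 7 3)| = |(2 15 7 9 6 14 5 10 3)| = 9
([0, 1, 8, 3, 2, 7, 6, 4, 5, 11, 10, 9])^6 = [0, 1, 8, 3, 2, 7, 6, 4, 5, 9, 10, 11]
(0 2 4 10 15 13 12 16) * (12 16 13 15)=(0 2 4 10 12 13 16)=[2, 1, 4, 3, 10, 5, 6, 7, 8, 9, 12, 11, 13, 16, 14, 15, 0]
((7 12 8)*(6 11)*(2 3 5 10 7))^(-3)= ((2 3 5 10 7 12 8)(6 11))^(-3)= (2 7 3 12 5 8 10)(6 11)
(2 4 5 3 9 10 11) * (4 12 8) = (2 12 8 4 5 3 9 10 11) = [0, 1, 12, 9, 5, 3, 6, 7, 4, 10, 11, 2, 8]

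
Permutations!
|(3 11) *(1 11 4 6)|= |(1 11 3 4 6)|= 5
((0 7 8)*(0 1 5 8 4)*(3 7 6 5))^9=(0 6 5 8 1 3 7 4)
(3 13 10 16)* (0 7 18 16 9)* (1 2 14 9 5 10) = (0 7 18 16 3 13 1 2 14 9)(5 10) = [7, 2, 14, 13, 4, 10, 6, 18, 8, 0, 5, 11, 12, 1, 9, 15, 3, 17, 16]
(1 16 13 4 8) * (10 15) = (1 16 13 4 8)(10 15) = [0, 16, 2, 3, 8, 5, 6, 7, 1, 9, 15, 11, 12, 4, 14, 10, 13]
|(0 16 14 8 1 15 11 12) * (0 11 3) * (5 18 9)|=|(0 16 14 8 1 15 3)(5 18 9)(11 12)|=42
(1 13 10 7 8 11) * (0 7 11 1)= (0 7 8 1 13 10 11)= [7, 13, 2, 3, 4, 5, 6, 8, 1, 9, 11, 0, 12, 10]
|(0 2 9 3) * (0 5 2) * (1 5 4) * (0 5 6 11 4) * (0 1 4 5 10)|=14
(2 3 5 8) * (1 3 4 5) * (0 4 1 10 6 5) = (0 4)(1 3 10 6 5 8 2) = [4, 3, 1, 10, 0, 8, 5, 7, 2, 9, 6]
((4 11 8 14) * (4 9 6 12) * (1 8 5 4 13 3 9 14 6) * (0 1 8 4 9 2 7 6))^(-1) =(14)(0 8 9 5 11 4 1)(2 3 13 12 6 7)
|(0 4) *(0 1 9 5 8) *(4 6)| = 7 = |(0 6 4 1 9 5 8)|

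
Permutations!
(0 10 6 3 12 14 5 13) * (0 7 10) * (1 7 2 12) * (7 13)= (1 13 2 12 14 5 7 10 6 3)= [0, 13, 12, 1, 4, 7, 3, 10, 8, 9, 6, 11, 14, 2, 5]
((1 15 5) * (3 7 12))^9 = (15)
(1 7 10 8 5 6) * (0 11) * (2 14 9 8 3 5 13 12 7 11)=(0 2 14 9 8 13 12 7 10 3 5 6 1 11)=[2, 11, 14, 5, 4, 6, 1, 10, 13, 8, 3, 0, 7, 12, 9]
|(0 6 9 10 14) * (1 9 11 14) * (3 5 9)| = |(0 6 11 14)(1 3 5 9 10)| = 20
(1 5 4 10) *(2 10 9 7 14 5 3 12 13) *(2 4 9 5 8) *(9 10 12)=(1 3 9 7 14 8 2 12 13 4 5 10)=[0, 3, 12, 9, 5, 10, 6, 14, 2, 7, 1, 11, 13, 4, 8]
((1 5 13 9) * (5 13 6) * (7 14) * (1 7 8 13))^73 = ((5 6)(7 14 8 13 9))^73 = (5 6)(7 13 14 9 8)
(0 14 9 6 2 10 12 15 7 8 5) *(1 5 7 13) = (0 14 9 6 2 10 12 15 13 1 5)(7 8) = [14, 5, 10, 3, 4, 0, 2, 8, 7, 6, 12, 11, 15, 1, 9, 13]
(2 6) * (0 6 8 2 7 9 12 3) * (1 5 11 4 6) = (0 1 5 11 4 6 7 9 12 3)(2 8) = [1, 5, 8, 0, 6, 11, 7, 9, 2, 12, 10, 4, 3]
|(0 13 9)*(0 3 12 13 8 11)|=12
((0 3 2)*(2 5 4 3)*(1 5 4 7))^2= ((0 2)(1 5 7)(3 4))^2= (1 7 5)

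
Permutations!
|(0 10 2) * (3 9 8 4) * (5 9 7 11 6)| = 24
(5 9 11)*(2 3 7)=[0, 1, 3, 7, 4, 9, 6, 2, 8, 11, 10, 5]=(2 3 7)(5 9 11)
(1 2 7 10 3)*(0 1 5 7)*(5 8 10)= (0 1 2)(3 8 10)(5 7)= [1, 2, 0, 8, 4, 7, 6, 5, 10, 9, 3]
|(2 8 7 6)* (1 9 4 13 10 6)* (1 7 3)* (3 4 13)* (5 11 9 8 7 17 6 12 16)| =|(1 8 4 3)(2 7 17 6)(5 11 9 13 10 12 16)| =28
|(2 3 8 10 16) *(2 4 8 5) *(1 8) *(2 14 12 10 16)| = |(1 8 16 4)(2 3 5 14 12 10)| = 12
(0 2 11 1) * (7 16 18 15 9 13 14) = (0 2 11 1)(7 16 18 15 9 13 14) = [2, 0, 11, 3, 4, 5, 6, 16, 8, 13, 10, 1, 12, 14, 7, 9, 18, 17, 15]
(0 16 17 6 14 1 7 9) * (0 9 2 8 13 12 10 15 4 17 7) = (0 16 7 2 8 13 12 10 15 4 17 6 14 1) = [16, 0, 8, 3, 17, 5, 14, 2, 13, 9, 15, 11, 10, 12, 1, 4, 7, 6]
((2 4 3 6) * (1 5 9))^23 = ((1 5 9)(2 4 3 6))^23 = (1 9 5)(2 6 3 4)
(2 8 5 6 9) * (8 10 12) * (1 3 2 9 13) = (1 3 2 10 12 8 5 6 13) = [0, 3, 10, 2, 4, 6, 13, 7, 5, 9, 12, 11, 8, 1]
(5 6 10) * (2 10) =(2 10 5 6) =[0, 1, 10, 3, 4, 6, 2, 7, 8, 9, 5]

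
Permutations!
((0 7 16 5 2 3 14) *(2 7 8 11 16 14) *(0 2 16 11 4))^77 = (0 4 8)(2 14 7 5 16 3)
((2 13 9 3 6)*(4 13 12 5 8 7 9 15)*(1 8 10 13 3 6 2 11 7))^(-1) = (1 8)(2 3 4 15 13 10 5 12)(6 9 7 11) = ((1 8)(2 12 5 10 13 15 4 3)(6 11 7 9))^(-1)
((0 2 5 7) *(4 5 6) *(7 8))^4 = (0 5 2 8 6 7 4)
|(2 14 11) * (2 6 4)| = 5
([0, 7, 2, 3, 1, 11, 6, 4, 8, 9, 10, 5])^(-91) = [0, 4, 2, 3, 7, 11, 6, 1, 8, 9, 10, 5]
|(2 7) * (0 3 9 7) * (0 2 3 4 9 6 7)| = |(0 4 9)(3 6 7)| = 3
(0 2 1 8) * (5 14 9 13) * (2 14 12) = (0 14 9 13 5 12 2 1 8) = [14, 8, 1, 3, 4, 12, 6, 7, 0, 13, 10, 11, 2, 5, 9]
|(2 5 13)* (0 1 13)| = 5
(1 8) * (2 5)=(1 8)(2 5)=[0, 8, 5, 3, 4, 2, 6, 7, 1]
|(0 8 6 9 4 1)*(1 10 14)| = 8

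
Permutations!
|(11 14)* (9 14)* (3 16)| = 6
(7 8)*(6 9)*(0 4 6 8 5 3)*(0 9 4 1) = (0 1)(3 9 8 7 5)(4 6) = [1, 0, 2, 9, 6, 3, 4, 5, 7, 8]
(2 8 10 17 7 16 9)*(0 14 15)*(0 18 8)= [14, 1, 0, 3, 4, 5, 6, 16, 10, 2, 17, 11, 12, 13, 15, 18, 9, 7, 8]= (0 14 15 18 8 10 17 7 16 9 2)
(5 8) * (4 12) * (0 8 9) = (0 8 5 9)(4 12) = [8, 1, 2, 3, 12, 9, 6, 7, 5, 0, 10, 11, 4]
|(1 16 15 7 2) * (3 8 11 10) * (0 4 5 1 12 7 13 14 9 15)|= 60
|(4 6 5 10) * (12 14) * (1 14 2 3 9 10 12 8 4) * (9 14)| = |(1 9 10)(2 3 14 8 4 6 5 12)| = 24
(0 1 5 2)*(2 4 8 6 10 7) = [1, 5, 0, 3, 8, 4, 10, 2, 6, 9, 7] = (0 1 5 4 8 6 10 7 2)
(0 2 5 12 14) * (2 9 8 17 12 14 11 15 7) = (0 9 8 17 12 11 15 7 2 5 14) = [9, 1, 5, 3, 4, 14, 6, 2, 17, 8, 10, 15, 11, 13, 0, 7, 16, 12]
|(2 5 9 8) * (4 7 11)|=12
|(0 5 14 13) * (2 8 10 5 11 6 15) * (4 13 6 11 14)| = |(0 14 6 15 2 8 10 5 4 13)| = 10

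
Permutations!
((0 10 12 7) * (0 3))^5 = (12)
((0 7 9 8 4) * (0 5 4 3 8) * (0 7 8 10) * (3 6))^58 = (0 3 8 10 6)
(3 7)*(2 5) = (2 5)(3 7) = [0, 1, 5, 7, 4, 2, 6, 3]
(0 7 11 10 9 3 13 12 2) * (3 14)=(0 7 11 10 9 14 3 13 12 2)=[7, 1, 0, 13, 4, 5, 6, 11, 8, 14, 9, 10, 2, 12, 3]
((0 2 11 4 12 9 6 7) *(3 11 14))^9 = (0 7 6 9 12 4 11 3 14 2)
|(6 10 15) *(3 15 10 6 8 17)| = 4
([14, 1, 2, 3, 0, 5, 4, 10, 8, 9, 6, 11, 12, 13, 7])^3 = [10, 1, 2, 3, 7, 5, 14, 4, 8, 9, 0, 11, 12, 13, 6]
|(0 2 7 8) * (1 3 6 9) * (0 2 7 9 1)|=15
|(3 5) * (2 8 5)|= 4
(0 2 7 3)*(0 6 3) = (0 2 7)(3 6) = [2, 1, 7, 6, 4, 5, 3, 0]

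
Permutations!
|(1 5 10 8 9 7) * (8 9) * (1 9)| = |(1 5 10)(7 9)| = 6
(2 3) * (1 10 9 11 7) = (1 10 9 11 7)(2 3) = [0, 10, 3, 2, 4, 5, 6, 1, 8, 11, 9, 7]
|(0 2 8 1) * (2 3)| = 5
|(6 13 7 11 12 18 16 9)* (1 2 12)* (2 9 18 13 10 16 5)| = 12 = |(1 9 6 10 16 18 5 2 12 13 7 11)|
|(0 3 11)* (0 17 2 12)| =|(0 3 11 17 2 12)| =6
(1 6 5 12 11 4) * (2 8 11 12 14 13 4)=[0, 6, 8, 3, 1, 14, 5, 7, 11, 9, 10, 2, 12, 4, 13]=(1 6 5 14 13 4)(2 8 11)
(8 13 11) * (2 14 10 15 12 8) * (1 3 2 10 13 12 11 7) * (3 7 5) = (1 7)(2 14 13 5 3)(8 12)(10 15 11) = [0, 7, 14, 2, 4, 3, 6, 1, 12, 9, 15, 10, 8, 5, 13, 11]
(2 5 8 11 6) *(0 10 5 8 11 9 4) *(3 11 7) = (0 10 5 7 3 11 6 2 8 9 4) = [10, 1, 8, 11, 0, 7, 2, 3, 9, 4, 5, 6]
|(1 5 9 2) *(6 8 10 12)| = 4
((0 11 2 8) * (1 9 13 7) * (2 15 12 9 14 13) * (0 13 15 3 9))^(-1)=((0 11 3 9 2 8 13 7 1 14 15 12))^(-1)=(0 12 15 14 1 7 13 8 2 9 3 11)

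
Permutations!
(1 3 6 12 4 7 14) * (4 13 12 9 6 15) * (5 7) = (1 3 15 4 5 7 14)(6 9)(12 13) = [0, 3, 2, 15, 5, 7, 9, 14, 8, 6, 10, 11, 13, 12, 1, 4]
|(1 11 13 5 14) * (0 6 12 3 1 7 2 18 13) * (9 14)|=|(0 6 12 3 1 11)(2 18 13 5 9 14 7)|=42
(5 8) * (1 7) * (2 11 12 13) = (1 7)(2 11 12 13)(5 8) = [0, 7, 11, 3, 4, 8, 6, 1, 5, 9, 10, 12, 13, 2]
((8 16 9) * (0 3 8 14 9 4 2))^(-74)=(0 4 8)(2 16 3)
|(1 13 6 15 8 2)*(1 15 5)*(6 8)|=7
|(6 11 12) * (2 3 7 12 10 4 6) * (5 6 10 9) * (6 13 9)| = 12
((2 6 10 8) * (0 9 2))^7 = (0 9 2 6 10 8)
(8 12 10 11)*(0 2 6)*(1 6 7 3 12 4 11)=(0 2 7 3 12 10 1 6)(4 11 8)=[2, 6, 7, 12, 11, 5, 0, 3, 4, 9, 1, 8, 10]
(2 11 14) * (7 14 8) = (2 11 8 7 14) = [0, 1, 11, 3, 4, 5, 6, 14, 7, 9, 10, 8, 12, 13, 2]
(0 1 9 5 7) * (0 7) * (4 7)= [1, 9, 2, 3, 7, 0, 6, 4, 8, 5]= (0 1 9 5)(4 7)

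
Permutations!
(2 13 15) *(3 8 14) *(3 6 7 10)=(2 13 15)(3 8 14 6 7 10)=[0, 1, 13, 8, 4, 5, 7, 10, 14, 9, 3, 11, 12, 15, 6, 2]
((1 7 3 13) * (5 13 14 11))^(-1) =(1 13 5 11 14 3 7)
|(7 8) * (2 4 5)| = |(2 4 5)(7 8)| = 6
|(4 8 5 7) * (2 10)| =|(2 10)(4 8 5 7)| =4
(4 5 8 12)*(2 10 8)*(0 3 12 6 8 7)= [3, 1, 10, 12, 5, 2, 8, 0, 6, 9, 7, 11, 4]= (0 3 12 4 5 2 10 7)(6 8)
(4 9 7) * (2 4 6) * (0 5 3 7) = (0 5 3 7 6 2 4 9) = [5, 1, 4, 7, 9, 3, 2, 6, 8, 0]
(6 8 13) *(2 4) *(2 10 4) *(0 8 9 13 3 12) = (0 8 3 12)(4 10)(6 9 13) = [8, 1, 2, 12, 10, 5, 9, 7, 3, 13, 4, 11, 0, 6]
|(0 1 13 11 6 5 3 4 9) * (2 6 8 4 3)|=|(0 1 13 11 8 4 9)(2 6 5)|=21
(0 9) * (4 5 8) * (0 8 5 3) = (0 9 8 4 3) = [9, 1, 2, 0, 3, 5, 6, 7, 4, 8]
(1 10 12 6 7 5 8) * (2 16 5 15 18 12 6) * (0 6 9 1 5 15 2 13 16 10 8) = (0 6 7 2 10 9 1 8 5)(12 13 16 15 18) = [6, 8, 10, 3, 4, 0, 7, 2, 5, 1, 9, 11, 13, 16, 14, 18, 15, 17, 12]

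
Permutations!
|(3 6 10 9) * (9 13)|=5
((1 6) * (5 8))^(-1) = ((1 6)(5 8))^(-1) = (1 6)(5 8)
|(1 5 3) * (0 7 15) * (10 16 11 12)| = 12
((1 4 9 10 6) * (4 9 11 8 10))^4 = ((1 9 4 11 8 10 6))^4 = (1 8 9 10 4 6 11)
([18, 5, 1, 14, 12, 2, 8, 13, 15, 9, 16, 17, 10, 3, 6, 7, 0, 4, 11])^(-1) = [16, 2, 5, 13, 17, 1, 14, 15, 6, 9, 12, 18, 4, 7, 3, 8, 10, 11, 0]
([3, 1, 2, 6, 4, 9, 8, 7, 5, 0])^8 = [6, 1, 2, 8, 4, 0, 5, 7, 9, 3]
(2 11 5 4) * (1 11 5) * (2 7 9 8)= (1 11)(2 5 4 7 9 8)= [0, 11, 5, 3, 7, 4, 6, 9, 2, 8, 10, 1]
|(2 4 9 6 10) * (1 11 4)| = 7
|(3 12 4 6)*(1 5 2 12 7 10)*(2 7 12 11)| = 4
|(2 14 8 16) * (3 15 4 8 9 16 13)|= 20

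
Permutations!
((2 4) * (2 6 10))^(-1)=(2 10 6 4)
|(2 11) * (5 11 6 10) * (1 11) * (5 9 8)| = 8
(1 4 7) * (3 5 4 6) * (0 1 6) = (0 1)(3 5 4 7 6) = [1, 0, 2, 5, 7, 4, 3, 6]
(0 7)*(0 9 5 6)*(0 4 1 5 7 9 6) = [9, 5, 2, 3, 1, 0, 4, 6, 8, 7] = (0 9 7 6 4 1 5)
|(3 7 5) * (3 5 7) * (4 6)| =2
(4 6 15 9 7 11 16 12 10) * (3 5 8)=[0, 1, 2, 5, 6, 8, 15, 11, 3, 7, 4, 16, 10, 13, 14, 9, 12]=(3 5 8)(4 6 15 9 7 11 16 12 10)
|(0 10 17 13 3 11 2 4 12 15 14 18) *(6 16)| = |(0 10 17 13 3 11 2 4 12 15 14 18)(6 16)| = 12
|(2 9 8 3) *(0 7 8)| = |(0 7 8 3 2 9)| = 6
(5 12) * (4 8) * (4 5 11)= (4 8 5 12 11)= [0, 1, 2, 3, 8, 12, 6, 7, 5, 9, 10, 4, 11]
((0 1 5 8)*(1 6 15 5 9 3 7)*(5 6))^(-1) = (0 8 5)(1 7 3 9)(6 15)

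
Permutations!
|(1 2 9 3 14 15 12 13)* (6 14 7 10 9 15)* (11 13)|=|(1 2 15 12 11 13)(3 7 10 9)(6 14)|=12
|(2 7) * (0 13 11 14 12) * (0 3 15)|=14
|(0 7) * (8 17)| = 2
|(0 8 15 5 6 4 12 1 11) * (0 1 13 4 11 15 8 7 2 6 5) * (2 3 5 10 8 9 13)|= |(0 7 3 5 10 8 9 13 4 12 2 6 11 1 15)|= 15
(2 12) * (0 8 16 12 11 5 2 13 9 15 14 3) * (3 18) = (0 8 16 12 13 9 15 14 18 3)(2 11 5) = [8, 1, 11, 0, 4, 2, 6, 7, 16, 15, 10, 5, 13, 9, 18, 14, 12, 17, 3]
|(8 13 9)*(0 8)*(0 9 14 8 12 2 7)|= |(0 12 2 7)(8 13 14)|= 12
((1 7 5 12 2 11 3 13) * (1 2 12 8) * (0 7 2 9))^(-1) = (0 9 13 3 11 2 1 8 5 7)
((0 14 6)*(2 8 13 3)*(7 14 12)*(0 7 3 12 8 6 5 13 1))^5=((0 8 1)(2 6 7 14 5 13 12 3))^5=(0 1 8)(2 13 7 3 5 6 12 14)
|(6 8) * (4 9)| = |(4 9)(6 8)| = 2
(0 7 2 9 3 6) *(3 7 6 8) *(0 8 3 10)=(0 6 8 10)(2 9 7)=[6, 1, 9, 3, 4, 5, 8, 2, 10, 7, 0]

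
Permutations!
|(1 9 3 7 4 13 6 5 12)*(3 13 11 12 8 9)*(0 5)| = 6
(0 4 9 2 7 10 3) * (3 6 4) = (0 3)(2 7 10 6 4 9) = [3, 1, 7, 0, 9, 5, 4, 10, 8, 2, 6]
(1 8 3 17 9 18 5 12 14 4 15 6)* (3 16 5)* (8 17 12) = (1 17 9 18 3 12 14 4 15 6)(5 8 16) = [0, 17, 2, 12, 15, 8, 1, 7, 16, 18, 10, 11, 14, 13, 4, 6, 5, 9, 3]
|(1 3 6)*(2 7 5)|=|(1 3 6)(2 7 5)|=3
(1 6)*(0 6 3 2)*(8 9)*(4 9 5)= [6, 3, 0, 2, 9, 4, 1, 7, 5, 8]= (0 6 1 3 2)(4 9 8 5)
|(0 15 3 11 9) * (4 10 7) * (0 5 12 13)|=|(0 15 3 11 9 5 12 13)(4 10 7)|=24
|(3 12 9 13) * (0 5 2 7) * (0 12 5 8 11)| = |(0 8 11)(2 7 12 9 13 3 5)| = 21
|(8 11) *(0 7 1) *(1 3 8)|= 6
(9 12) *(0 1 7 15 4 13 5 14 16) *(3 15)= (0 1 7 3 15 4 13 5 14 16)(9 12)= [1, 7, 2, 15, 13, 14, 6, 3, 8, 12, 10, 11, 9, 5, 16, 4, 0]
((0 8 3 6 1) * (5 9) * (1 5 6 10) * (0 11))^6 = ((0 8 3 10 1 11)(5 9 6))^6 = (11)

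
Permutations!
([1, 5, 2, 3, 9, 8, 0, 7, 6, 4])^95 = [0, 1, 2, 3, 9, 5, 6, 7, 8, 4]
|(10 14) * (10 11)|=3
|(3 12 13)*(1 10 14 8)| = |(1 10 14 8)(3 12 13)| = 12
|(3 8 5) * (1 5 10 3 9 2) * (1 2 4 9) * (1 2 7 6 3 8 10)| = |(1 5 2 7 6 3 10 8)(4 9)| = 8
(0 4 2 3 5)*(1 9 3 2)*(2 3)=[4, 9, 3, 5, 1, 0, 6, 7, 8, 2]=(0 4 1 9 2 3 5)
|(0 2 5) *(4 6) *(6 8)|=3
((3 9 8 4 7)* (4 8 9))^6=(9)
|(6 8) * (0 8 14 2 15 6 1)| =|(0 8 1)(2 15 6 14)| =12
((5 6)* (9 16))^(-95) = (5 6)(9 16)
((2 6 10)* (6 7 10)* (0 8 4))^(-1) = ((0 8 4)(2 7 10))^(-1) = (0 4 8)(2 10 7)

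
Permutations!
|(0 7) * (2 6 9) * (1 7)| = |(0 1 7)(2 6 9)| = 3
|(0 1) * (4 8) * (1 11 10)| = 4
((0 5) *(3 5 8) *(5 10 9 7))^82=(0 7 10 8 5 9 3)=((0 8 3 10 9 7 5))^82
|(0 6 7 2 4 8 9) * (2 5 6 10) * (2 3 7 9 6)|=10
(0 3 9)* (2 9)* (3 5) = [5, 1, 9, 2, 4, 3, 6, 7, 8, 0] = (0 5 3 2 9)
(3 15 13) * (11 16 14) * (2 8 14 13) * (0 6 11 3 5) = (0 6 11 16 13 5)(2 8 14 3 15) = [6, 1, 8, 15, 4, 0, 11, 7, 14, 9, 10, 16, 12, 5, 3, 2, 13]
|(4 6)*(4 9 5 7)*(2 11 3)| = 15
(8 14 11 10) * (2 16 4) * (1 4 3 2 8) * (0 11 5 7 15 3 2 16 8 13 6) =[11, 4, 8, 16, 13, 7, 0, 15, 14, 9, 1, 10, 12, 6, 5, 3, 2] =(0 11 10 1 4 13 6)(2 8 14 5 7 15 3 16)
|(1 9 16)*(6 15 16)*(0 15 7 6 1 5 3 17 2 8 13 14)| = 10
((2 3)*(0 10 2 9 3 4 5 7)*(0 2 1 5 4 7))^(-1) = (0 5 1 10)(2 7)(3 9)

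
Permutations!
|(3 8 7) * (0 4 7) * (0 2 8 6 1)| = 6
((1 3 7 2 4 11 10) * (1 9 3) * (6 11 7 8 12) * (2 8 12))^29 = ((2 4 7 8)(3 12 6 11 10 9))^29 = (2 4 7 8)(3 9 10 11 6 12)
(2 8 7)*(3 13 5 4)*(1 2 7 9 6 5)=(1 2 8 9 6 5 4 3 13)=[0, 2, 8, 13, 3, 4, 5, 7, 9, 6, 10, 11, 12, 1]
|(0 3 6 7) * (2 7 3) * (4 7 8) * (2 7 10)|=4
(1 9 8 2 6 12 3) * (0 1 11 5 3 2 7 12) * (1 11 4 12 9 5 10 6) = (0 11 10 6)(1 5 3 4 12 2)(7 9 8) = [11, 5, 1, 4, 12, 3, 0, 9, 7, 8, 6, 10, 2]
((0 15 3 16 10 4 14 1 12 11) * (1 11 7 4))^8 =(0 4 1 3 11 7 10 15 14 12 16)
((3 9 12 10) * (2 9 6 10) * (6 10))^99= ((2 9 12)(3 10))^99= (12)(3 10)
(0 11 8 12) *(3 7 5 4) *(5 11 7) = (0 7 11 8 12)(3 5 4) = [7, 1, 2, 5, 3, 4, 6, 11, 12, 9, 10, 8, 0]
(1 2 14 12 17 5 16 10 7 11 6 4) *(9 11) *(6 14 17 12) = (1 2 17 5 16 10 7 9 11 14 6 4) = [0, 2, 17, 3, 1, 16, 4, 9, 8, 11, 7, 14, 12, 13, 6, 15, 10, 5]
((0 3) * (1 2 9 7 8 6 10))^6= (1 10 6 8 7 9 2)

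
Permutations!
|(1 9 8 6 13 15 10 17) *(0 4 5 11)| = 8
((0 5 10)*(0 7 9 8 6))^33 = (0 8 7 5 6 9 10)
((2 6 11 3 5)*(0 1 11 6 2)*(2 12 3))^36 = ((0 1 11 2 12 3 5))^36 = (0 1 11 2 12 3 5)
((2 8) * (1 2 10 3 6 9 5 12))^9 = (12)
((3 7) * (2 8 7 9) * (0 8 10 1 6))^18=((0 8 7 3 9 2 10 1 6))^18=(10)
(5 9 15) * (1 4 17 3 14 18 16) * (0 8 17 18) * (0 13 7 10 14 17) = (0 8)(1 4 18 16)(3 17)(5 9 15)(7 10 14 13) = [8, 4, 2, 17, 18, 9, 6, 10, 0, 15, 14, 11, 12, 7, 13, 5, 1, 3, 16]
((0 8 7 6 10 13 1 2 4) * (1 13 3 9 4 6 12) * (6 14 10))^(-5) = ((0 8 7 12 1 2 14 10 3 9 4))^(-5) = (0 14 8 10 7 3 12 9 1 4 2)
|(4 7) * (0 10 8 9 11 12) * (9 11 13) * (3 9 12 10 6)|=6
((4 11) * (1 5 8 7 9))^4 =(11)(1 9 7 8 5)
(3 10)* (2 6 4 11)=[0, 1, 6, 10, 11, 5, 4, 7, 8, 9, 3, 2]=(2 6 4 11)(3 10)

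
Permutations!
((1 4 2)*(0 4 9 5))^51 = ((0 4 2 1 9 5))^51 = (0 1)(2 5)(4 9)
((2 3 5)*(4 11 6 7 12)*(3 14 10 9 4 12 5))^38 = ((2 14 10 9 4 11 6 7 5))^38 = (2 10 4 6 5 14 9 11 7)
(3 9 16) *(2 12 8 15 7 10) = (2 12 8 15 7 10)(3 9 16) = [0, 1, 12, 9, 4, 5, 6, 10, 15, 16, 2, 11, 8, 13, 14, 7, 3]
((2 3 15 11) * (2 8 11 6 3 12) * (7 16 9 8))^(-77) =((2 12)(3 15 6)(7 16 9 8 11))^(-77) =(2 12)(3 15 6)(7 8 16 11 9)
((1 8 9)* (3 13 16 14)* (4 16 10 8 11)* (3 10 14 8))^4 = (1 8 4)(9 16 11)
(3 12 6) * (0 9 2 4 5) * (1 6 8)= (0 9 2 4 5)(1 6 3 12 8)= [9, 6, 4, 12, 5, 0, 3, 7, 1, 2, 10, 11, 8]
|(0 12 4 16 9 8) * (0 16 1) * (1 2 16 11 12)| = |(0 1)(2 16 9 8 11 12 4)| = 14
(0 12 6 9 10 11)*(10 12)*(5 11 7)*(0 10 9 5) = [9, 1, 2, 3, 4, 11, 5, 0, 8, 12, 7, 10, 6] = (0 9 12 6 5 11 10 7)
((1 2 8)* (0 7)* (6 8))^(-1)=((0 7)(1 2 6 8))^(-1)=(0 7)(1 8 6 2)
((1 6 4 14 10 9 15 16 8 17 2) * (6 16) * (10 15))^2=((1 16 8 17 2)(4 14 15 6)(9 10))^2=(1 8 2 16 17)(4 15)(6 14)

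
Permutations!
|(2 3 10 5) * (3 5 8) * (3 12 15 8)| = |(2 5)(3 10)(8 12 15)| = 6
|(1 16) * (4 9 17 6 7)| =10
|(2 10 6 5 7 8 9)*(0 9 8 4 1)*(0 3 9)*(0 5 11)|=|(0 5 7 4 1 3 9 2 10 6 11)|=11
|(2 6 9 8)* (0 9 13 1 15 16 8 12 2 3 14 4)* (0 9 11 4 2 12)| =|(0 11 4 9)(1 15 16 8 3 14 2 6 13)| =36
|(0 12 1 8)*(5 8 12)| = |(0 5 8)(1 12)| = 6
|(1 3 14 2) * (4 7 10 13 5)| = 20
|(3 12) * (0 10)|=|(0 10)(3 12)|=2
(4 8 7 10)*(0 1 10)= (0 1 10 4 8 7)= [1, 10, 2, 3, 8, 5, 6, 0, 7, 9, 4]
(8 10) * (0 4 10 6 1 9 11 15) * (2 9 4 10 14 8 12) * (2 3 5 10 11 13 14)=(0 11 15)(1 4 2 9 13 14 8 6)(3 5 10 12)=[11, 4, 9, 5, 2, 10, 1, 7, 6, 13, 12, 15, 3, 14, 8, 0]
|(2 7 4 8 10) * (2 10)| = 4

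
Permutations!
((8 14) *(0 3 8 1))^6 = ((0 3 8 14 1))^6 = (0 3 8 14 1)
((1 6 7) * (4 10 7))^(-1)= (1 7 10 4 6)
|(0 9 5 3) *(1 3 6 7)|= |(0 9 5 6 7 1 3)|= 7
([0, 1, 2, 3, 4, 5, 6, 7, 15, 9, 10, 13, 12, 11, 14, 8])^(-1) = [0, 1, 2, 3, 4, 5, 6, 7, 15, 9, 10, 13, 12, 11, 14, 8]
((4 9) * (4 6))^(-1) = ((4 9 6))^(-1) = (4 6 9)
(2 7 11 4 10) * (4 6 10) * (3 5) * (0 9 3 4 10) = (0 9 3 5 4 10 2 7 11 6) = [9, 1, 7, 5, 10, 4, 0, 11, 8, 3, 2, 6]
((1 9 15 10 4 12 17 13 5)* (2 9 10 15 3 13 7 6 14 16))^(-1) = (1 5 13 3 9 2 16 14 6 7 17 12 4 10)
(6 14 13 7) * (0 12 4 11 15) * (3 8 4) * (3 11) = (0 12 11 15)(3 8 4)(6 14 13 7) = [12, 1, 2, 8, 3, 5, 14, 6, 4, 9, 10, 15, 11, 7, 13, 0]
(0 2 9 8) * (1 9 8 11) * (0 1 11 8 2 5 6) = (11)(0 5 6)(1 9 8) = [5, 9, 2, 3, 4, 6, 0, 7, 1, 8, 10, 11]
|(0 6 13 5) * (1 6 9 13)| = 4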